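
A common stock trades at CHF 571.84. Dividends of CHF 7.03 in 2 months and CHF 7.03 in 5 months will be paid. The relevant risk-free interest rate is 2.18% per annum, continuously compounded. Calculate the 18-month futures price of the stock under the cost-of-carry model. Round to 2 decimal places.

CHF 576.41

PV(dividends) I = 7.03·e^(−0.0218·2/12) + 7.03·e^(−0.0218·5/12)
I = 7.0045 + 6.9664 = 13.9709
F = (S − I)·e^(rT) = (571.84 − 13.9709) · e^(0.0218·18/12)
= 557.8691 · e^0.032700 = 557.8691 × 1.033241 = CHF 576.41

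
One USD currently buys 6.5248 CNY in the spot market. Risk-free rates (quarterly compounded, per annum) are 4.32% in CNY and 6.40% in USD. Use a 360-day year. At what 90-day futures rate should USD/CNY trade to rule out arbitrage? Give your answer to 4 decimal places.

6.4914

By covered interest parity, F = S · (1+r_CNY/4)^(4T) / (1+r_USD/4)^(4T)
= 6.5248 × 1.010800 / 1.016000 = 6.5248 × 0.994882
F = 6.4914 CNY per USD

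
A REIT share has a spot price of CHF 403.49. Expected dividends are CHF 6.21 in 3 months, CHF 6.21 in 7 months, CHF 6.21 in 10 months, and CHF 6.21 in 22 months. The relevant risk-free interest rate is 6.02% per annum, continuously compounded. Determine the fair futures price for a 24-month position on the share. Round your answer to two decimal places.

CHF 428.52

PV(dividends) I = 6.21·e^(−0.0602·3/12) + 6.21·e^(−0.0602·7/12) + 6.21·e^(−0.0602·10/12) + 6.21·e^(−0.0602·22/12)
I = 6.1172 + 5.9957 + 5.9062 + 5.5611 = 23.5802
F = (S − I)·e^(rT) = (403.49 − 23.5802) · e^(0.0602·24/12)
= 379.9098 · e^0.120400 = 379.9098 × 1.127948 = CHF 428.52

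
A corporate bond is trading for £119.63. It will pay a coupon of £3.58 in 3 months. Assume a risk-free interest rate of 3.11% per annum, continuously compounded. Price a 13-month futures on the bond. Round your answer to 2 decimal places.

£120.06

PV(coupons) I = 3.58·e^(−0.0311·3/12)
I = 3.5523
F = (S − I)·e^(rT) = (119.63 − 3.5523) · e^(0.0311·13/12)
= 116.0777 · e^0.033692 = 116.0777 × 1.034266 = £120.06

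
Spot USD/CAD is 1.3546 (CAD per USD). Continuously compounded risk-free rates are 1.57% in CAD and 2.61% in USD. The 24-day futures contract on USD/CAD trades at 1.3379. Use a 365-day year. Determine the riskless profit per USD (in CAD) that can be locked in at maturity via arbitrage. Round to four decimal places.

0.0158 per USD (in CAD)

Fair futures: F* = S·e^(carry·T), with carry = (r_CAD − r_USD) = 0.0157 − 0.0261 = -0.0104
F* = 1.3546 · e^(-0.0104 × 24/365) = 1.3546 · e^-0.000684 = 1.3546 × 0.999316 = 1.3537
Market 1.3379 < fair 1.3537: forward underpriced → reverse cash-and-carry (short spot, go long the forward).
At maturity, profit = |F_mkt − F*| = |1.3379 − 1.3537| = 0.0158 per USD (in CAD)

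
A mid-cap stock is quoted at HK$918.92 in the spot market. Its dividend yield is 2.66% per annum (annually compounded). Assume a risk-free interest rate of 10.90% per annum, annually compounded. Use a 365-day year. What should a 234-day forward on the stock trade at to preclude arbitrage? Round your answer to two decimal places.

F = S · (1+r)^T / (1+q)^T
= 918.92 × 1.068576 / 1.016973 = 918.92 × 1.050742
F = HK$965.55

HK$965.55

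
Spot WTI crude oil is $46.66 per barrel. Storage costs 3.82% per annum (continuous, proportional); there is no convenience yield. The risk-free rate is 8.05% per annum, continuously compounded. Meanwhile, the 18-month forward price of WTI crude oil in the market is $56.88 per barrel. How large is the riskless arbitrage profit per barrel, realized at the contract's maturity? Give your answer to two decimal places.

$1.13 per barrel

Fair forward: F* = S·e^(carry·T), with carry = (r + u) = 0.0805 + 0.0382 = 0.1187
F* = 46.66 · e^(0.1187 × 18/12) = 46.66 · e^0.178050 = 46.66 × 1.194885 = $55.7533
Market $56.88 > fair $55.7533: forward overpriced → cash-and-carry (buy spot, short the forward).
At maturity, profit = |F_mkt − F*| = |56.88 − 55.7533| = $1.13 per barrel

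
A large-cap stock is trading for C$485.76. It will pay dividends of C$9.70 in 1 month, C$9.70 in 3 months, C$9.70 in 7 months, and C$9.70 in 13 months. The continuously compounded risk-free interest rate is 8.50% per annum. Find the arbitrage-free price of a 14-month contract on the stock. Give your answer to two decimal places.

C$495.32

PV(dividends) I = 9.70·e^(−0.0850·1/12) + 9.70·e^(−0.0850·3/12) + 9.70·e^(−0.0850·7/12) + 9.70·e^(−0.0850·13/12)
I = 9.6315 + 9.4960 + 9.2308 + 8.8467 = 37.2050
F = (S − I)·e^(rT) = (485.76 − 37.2050) · e^(0.0850·14/12)
= 448.5550 · e^0.099167 = 448.5550 × 1.104251 = C$495.32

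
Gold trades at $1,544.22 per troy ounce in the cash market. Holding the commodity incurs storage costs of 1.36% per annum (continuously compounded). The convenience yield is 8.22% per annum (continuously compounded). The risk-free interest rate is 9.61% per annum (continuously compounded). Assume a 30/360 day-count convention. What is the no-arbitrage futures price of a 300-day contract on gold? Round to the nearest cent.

Net carry = r + u − y = 0.0961 + 0.0136 − 0.0822 = 0.0275
F = S·e^((r+u−y)T) = 1544.22 · e^(0.0275 × 300/360) = 1544.22 · e^0.02291667
= 1544.22 × 1.02318127 = $1,580.02 per troy ounce

$1,580.02 per troy ounce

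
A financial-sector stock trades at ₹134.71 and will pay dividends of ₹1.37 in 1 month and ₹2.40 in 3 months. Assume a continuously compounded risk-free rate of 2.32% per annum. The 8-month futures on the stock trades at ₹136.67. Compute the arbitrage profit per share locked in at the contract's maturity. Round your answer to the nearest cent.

PV(dividends) I = 1.37·e^(−0.0232·1/12) + 2.40·e^(−0.0232·3/12) = 3.7535
Fair futures F* = (S − I)·e^(rT) = (134.71 − 3.7535)·e^0.015467 = 130.9565 × 1.015587 = 132.9977
Market ₹136.67 > fair 132.9977: forward overpriced → cash-and-carry (borrow at r, buy the stock and collect the dividends, short the forward).
Profit at T = |F_mkt − F*| = |136.67 − 132.9977| = ₹3.67 per share

₹3.67 per share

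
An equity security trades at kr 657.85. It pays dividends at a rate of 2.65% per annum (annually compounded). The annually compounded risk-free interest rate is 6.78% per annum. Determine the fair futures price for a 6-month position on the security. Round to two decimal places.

F = S · (1+r)^T / (1+q)^T
= 657.85 × 1.033344 / 1.013163 = 657.85 × 1.019919
F = kr 670.95

kr 670.95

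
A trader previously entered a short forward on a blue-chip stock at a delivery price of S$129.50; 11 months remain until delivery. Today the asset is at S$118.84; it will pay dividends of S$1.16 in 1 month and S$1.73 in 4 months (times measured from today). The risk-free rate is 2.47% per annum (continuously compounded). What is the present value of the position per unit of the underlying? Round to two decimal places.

PV(remaining dividends) I = 1.16·e^(−0.0247·1/12) + 1.73·e^(−0.0247·4/12) = 2.8734
Current forward F = (S − I)·e^(rT) = (118.84 − 2.8734)·e^(0.0247·11/12) = 115.9666 × 1.022900 = 118.6222
Value (long) = (F − K)·e^(−rT) = (118.6222 − 129.50) × 0.977613 = -10.6343
Short position value = −(long value) = S$10.63

S$10.63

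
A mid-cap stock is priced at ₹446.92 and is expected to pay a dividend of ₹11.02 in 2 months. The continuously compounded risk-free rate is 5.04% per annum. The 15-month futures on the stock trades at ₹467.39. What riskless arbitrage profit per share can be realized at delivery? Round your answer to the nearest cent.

PV(dividends) I = 11.02·e^(−0.0504·2/12) = 10.9278
Fair futures F* = (S − I)·e^(rT) = (446.92 − 10.9278)·e^0.063000 = 435.9922 × 1.065027 = 464.3435
Market ₹467.39 > fair 464.3435: forward overpriced → cash-and-carry (borrow at r, buy the stock and collect the dividends, short the forward).
Profit at T = |F_mkt − F*| = |467.39 − 464.3435| = ₹3.05 per share

₹3.05 per share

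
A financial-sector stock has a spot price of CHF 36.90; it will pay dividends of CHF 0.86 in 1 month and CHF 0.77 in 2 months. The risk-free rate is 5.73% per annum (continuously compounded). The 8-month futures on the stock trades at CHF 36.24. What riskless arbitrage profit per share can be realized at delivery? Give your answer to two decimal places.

PV(dividends) I = 0.86·e^(−0.0573·1/12) + 0.77·e^(−0.0573·2/12) = 1.6186
Fair futures F* = (S − I)·e^(rT) = (36.90 − 1.6186)·e^0.038200 = 35.2814 × 1.038939 = 36.6552
Market CHF 36.24 < fair 36.6552: forward underpriced → reverse cash-and-carry (short the stock, invest proceeds at r, pay the dividends, go long the forward).
Profit at T = |F_mkt − F*| = |36.24 − 36.6552| = CHF 0.42 per share

CHF 0.42 per share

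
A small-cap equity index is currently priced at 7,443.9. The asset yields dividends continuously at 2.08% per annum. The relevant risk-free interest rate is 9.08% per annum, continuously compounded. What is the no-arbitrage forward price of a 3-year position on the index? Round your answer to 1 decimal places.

F = S·e^((r − q)T) = 7443.9 · e^((0.0908 − 0.0208) × 3)
= 7443.9 · e^0.210000 = 7443.9 × 1.233678
F = 9,183.4

9,183.4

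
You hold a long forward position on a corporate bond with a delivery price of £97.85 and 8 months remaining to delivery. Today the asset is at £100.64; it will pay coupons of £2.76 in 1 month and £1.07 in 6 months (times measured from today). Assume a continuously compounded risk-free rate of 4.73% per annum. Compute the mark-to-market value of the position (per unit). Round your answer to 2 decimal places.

PV(remaining coupons) I = 2.76·e^(−0.0473·1/12) + 1.07·e^(−0.0473·6/12) = 3.7941
Current forward F = (S − I)·e^(rT) = (100.64 − 3.7941)·e^(0.0473·8/12) = 96.8459 × 1.032036 = 99.9485
Value (long) = (F − K)·e^(−rT) = (99.9485 − 97.85) × 0.968959 = 2.0334
Value = £2.03

£2.03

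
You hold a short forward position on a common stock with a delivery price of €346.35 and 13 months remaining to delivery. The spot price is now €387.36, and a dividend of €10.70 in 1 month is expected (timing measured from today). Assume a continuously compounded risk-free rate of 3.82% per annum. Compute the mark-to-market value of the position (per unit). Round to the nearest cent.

-€44.38

PV(remaining dividends) I = 10.70·e^(−0.0382·1/12) = 10.6660
Current forward F = (S − I)·e^(rT) = (387.36 − 10.6660)·e^(0.0382·13/12) = 376.6940 × 1.042252 = 392.6101
Value (long) = (F − K)·e^(−rT) = (392.6101 − 346.35) × 0.959461 = 44.3848
Short position value = −(long value) = -€44.38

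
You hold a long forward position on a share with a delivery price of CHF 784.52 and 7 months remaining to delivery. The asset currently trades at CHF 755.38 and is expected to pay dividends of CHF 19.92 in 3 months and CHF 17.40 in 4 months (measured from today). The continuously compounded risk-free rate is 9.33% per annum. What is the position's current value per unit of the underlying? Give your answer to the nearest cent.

PV(remaining dividends) I = 19.92·e^(−0.0933·3/12) + 17.40·e^(−0.0933·4/12) = 36.3279
Current forward F = (S − I)·e^(rT) = (755.38 − 36.3279)·e^(0.0933·7/12) = 719.0521 × 1.055933 = 759.2708
Value (long) = (F − K)·e^(−rT) = (759.2708 − 784.52) × 0.947030 = -23.9117
Value = -CHF 23.91

-CHF 23.91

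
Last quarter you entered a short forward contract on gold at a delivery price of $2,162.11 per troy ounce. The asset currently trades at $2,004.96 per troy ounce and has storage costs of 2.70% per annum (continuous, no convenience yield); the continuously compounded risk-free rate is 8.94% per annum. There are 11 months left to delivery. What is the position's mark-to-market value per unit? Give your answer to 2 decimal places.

-$63.21 per troy ounce

Current fair forward for the remaining 11 months: F = S·e^((r + u)·T), (r + u) = 0.0894 + 0.0270 = 0.1164
F = 2004.96 · e^(0.1164 × 11/12) = 2004.96 × 1.11260042 = 2230.7193
Value of long forward = (F − K)·e^(−rT) = (2230.7193 − 2162.11) · e^(−0.0894·11/12)
= 68.6093 × 0.92131802 = 63.21
Short position value = −(long value) = -$63.21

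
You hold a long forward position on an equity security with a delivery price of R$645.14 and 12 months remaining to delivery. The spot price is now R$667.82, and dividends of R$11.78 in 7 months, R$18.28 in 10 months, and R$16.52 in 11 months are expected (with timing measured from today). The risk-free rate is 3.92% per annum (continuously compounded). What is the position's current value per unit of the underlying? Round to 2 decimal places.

R$2.34

PV(remaining dividends) I = 11.78·e^(−0.0392·7/12) + 18.28·e^(−0.0392·10/12) + 16.52·e^(−0.0392·11/12) = 45.1431
Current forward F = (S − I)·e^(rT) = (667.82 − 45.1431)·e^(0.0392·12/12) = 622.6769 × 1.039978 = 647.5703
Value (long) = (F − K)·e^(−rT) = (647.5703 − 645.14) × 0.961558 = 2.3369
Value = R$2.34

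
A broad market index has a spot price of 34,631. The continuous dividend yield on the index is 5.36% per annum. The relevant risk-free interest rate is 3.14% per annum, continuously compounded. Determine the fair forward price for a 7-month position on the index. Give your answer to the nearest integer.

34,185

F = S·e^((r − q)T) = 34631 · e^((0.0314 − 0.0536) × 7/12)
= 34631 · e^-0.012950 = 34631 × 0.987133
F = 34,185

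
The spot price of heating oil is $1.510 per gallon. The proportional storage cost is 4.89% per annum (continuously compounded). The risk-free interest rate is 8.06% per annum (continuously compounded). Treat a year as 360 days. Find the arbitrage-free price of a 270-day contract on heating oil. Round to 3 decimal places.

$1.664 per gallon

Net carry = r + u − y = 0.0806 + 0.0489 − 0.0000 = 0.1295
F = S·e^((r+u−y)T) = 1.510 · e^(0.1295 × 270/360) = 1.510 · e^0.097125
= 1.510 × 1.101998 = $1.664 per gallon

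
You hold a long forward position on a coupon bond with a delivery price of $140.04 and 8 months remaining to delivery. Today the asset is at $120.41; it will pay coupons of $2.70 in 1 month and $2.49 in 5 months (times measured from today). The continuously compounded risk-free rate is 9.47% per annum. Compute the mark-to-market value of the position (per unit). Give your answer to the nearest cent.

PV(remaining coupons) I = 2.70·e^(−0.0947·1/12) + 2.49·e^(−0.0947·5/12) = 5.0724
Current forward F = (S − I)·e^(rT) = (120.41 − 5.0724)·e^(0.0947·8/12) = 115.3376 × 1.065169 = 122.8540
Value (long) = (F − K)·e^(−rT) = (122.8540 − 140.04) × 0.938818 = -16.1345
Value = -$16.13

-$16.13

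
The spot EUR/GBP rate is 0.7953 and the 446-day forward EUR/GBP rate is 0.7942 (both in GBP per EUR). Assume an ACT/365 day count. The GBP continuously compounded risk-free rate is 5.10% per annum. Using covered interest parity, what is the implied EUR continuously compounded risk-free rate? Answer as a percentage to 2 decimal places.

F = S·e^((r_GBP − r_EUR)T) ⇒ r_EUR = r_GBP − ln(F/S)/T
ln(0.7942/0.7953) = -0.001384; /(446/365) = -0.001133
r_EUR = 0.0510 + 0.001133 = 0.052133
r_EUR = 5.21%

5.21%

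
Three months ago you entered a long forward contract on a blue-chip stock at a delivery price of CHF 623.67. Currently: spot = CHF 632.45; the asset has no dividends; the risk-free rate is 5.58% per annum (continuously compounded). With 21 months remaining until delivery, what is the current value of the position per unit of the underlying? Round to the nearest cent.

Current fair forward for the remaining 21 months: F = S·e^(r·T), r = 0.0558
F = 632.45 · e^(0.0558 × 21/12) = 632.45 × 1.102577 = 697.3248
Value of long forward = (F − K)·e^(−rT) = (697.3248 − 623.67) · e^(−0.0558·21/12)
= 73.6548 × 0.906966 = 66.80

CHF 66.80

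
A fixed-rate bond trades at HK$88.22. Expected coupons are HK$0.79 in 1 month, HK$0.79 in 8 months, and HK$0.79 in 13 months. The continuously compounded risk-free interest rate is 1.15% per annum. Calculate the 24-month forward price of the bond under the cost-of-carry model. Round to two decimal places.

HK$87.86

PV(coupons) I = 0.79·e^(−0.0115·1/12) + 0.79·e^(−0.0115·8/12) + 0.79·e^(−0.0115·13/12)
I = 0.7892 + 0.7840 + 0.7802 = 2.3534
F = (S − I)·e^(rT) = (88.22 − 2.3534) · e^(0.0115·24/12)
= 85.8666 · e^0.023000 = 85.8666 × 1.023267 = HK$87.86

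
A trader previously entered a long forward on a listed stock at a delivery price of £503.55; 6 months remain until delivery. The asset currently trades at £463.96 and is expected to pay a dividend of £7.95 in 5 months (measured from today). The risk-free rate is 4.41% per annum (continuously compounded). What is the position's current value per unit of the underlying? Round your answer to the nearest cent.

PV(remaining dividends) I = 7.95·e^(−0.0441·5/12) = 7.8053
Current forward F = (S − I)·e^(rT) = (463.96 − 7.8053)·e^(0.0441·6/12) = 456.1547 × 1.022295 = 466.3247
Value (long) = (F − K)·e^(−rT) = (466.3247 − 503.55) × 0.978191 = -36.4135
Value = -£36.41

-£36.41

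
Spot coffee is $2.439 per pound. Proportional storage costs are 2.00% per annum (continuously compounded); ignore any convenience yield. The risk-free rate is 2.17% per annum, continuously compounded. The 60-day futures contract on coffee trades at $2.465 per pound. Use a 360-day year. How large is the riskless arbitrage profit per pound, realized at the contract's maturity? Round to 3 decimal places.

Fair futures: F* = S·e^(carry·T), with carry = (r + u) = 0.0217 + 0.0200 = 0.0417
F* = 2.439 · e^(0.0417 × 60/360) = 2.439 · e^0.006950 = 2.439 × 1.006974 = $2.4560
Market $2.465 > fair $2.4560: forward overpriced → cash-and-carry (buy spot, short the forward).
At maturity, profit = |F_mkt − F*| = |2.465 − 2.4560| = $0.009 per pound

$0.009 per pound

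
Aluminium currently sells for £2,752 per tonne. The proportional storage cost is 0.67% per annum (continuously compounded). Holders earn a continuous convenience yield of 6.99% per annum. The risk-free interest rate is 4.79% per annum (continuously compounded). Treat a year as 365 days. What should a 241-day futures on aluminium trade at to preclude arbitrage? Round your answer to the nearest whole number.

Net carry = r + u − y = 0.0479 + 0.0067 − 0.0699 = -0.0153
F = S·e^((r+u−y)T) = 2752 · e^(-0.0153 × 241/365) = 2752 · e^-0.010102
= 2752 × 0.989949 = £2,724 per tonne

£2,724 per tonne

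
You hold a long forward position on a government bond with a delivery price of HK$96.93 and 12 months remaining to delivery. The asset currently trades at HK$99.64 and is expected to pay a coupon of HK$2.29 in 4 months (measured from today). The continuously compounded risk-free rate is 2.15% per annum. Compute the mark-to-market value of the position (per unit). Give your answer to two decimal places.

HK$2.50

PV(remaining coupons) I = 2.29·e^(−0.0215·4/12) = 2.2736
Current forward F = (S − I)·e^(rT) = (99.64 − 2.2736)·e^(0.0215·12/12) = 97.3664 × 1.021733 = 99.4825
Value (long) = (F − K)·e^(−rT) = (99.4825 − 96.93) × 0.978729 = 2.4982
Value = HK$2.50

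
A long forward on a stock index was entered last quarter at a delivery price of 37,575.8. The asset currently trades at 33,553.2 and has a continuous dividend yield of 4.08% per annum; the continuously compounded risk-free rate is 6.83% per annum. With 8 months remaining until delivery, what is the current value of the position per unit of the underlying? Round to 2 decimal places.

Current fair forward for the remaining 8 months: F = S·e^((r − q)·T), (r − q) = 0.0683 − 0.0408 = 0.0275
F = 33553.2 · e^(0.0275 × 8/12) = 33553.2 × 1.01850242 = 34174.0154
Value of long forward = (F − K)·e^(−rT) = (34174.0154 − 37575.8) · e^(−0.0683·8/12)
= -3401.7846 × 0.95548775 = -3250.36

-3250.36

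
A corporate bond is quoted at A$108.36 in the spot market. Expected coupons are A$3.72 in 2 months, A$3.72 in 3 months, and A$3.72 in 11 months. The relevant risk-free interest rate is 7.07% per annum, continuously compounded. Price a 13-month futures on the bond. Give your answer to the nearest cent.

PV(coupons) I = 3.72·e^(−0.0707·2/12) + 3.72·e^(−0.0707·3/12) + 3.72·e^(−0.0707·11/12)
I = 3.6764 + 3.6548 + 3.4866 = 10.8178
F = (S − I)·e^(rT) = (108.36 − 10.8178) · e^(0.0707·13/12)
= 97.5422 · e^0.076592 = 97.5422 × 1.079602 = A$105.31

A$105.31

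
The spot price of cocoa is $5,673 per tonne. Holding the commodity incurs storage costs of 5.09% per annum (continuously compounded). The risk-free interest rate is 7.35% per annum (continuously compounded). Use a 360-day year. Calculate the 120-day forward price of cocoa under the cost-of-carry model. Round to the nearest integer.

Net carry = r + u − y = 0.0735 + 0.0509 − 0.0000 = 0.1244
F = S·e^((r+u−y)T) = 5673 · e^(0.1244 × 120/360) = 5673 · e^0.041467
= 5673 × 1.042339 = $5,913 per tonne

$5,913 per tonne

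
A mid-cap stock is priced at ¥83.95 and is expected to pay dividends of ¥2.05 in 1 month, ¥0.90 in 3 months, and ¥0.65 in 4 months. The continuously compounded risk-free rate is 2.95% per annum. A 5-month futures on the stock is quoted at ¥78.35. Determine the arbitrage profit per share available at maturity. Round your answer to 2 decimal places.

¥3.01 per share

PV(dividends) I = 2.05·e^(−0.0295·1/12) + 0.90·e^(−0.0295·3/12) + 0.65·e^(−0.0295·4/12) = 3.5820
Fair futures F* = (S − I)·e^(rT) = (83.95 − 3.5820)·e^0.012292 = 80.3680 × 1.012368 = 81.3620
Market ¥78.35 < fair 81.3620: forward underpriced → reverse cash-and-carry (short the stock, invest proceeds at r, pay the dividends, go long the forward).
Profit at T = |F_mkt − F*| = |78.35 − 81.3620| = ¥3.01 per share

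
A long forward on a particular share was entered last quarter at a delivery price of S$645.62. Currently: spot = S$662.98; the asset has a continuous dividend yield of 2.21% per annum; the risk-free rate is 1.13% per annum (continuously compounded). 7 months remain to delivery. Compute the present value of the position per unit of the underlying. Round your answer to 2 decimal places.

Current fair forward for the remaining 7 months: F = S·e^((r − q)·T), (r − q) = 0.0113 − 0.0221 = -0.0108
F = 662.98 · e^(-0.0108 × 7/12) = 662.98 × 0.993720 = 658.8165
Value of long forward = (F − K)·e^(−rT) = (658.8165 − 645.62) · e^(−0.0113·7/12)
= 13.1965 × 0.993430 = 13.11

S$13.11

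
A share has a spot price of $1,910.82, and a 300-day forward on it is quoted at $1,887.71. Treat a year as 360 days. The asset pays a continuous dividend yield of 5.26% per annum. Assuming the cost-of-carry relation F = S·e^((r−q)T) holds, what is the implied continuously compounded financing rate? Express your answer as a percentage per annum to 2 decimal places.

From F = S·e^((r−q)T): (r − q) = ln(F/S)/T
ln(1887.71/1910.82) = ln(0.987906) = -0.012168
(r − q) = -0.012168 / (300/360) = -0.014602
r = ln(F/S)/T + q = -0.014602 + 0.0526 = 0.037998
r = 3.80%

3.80%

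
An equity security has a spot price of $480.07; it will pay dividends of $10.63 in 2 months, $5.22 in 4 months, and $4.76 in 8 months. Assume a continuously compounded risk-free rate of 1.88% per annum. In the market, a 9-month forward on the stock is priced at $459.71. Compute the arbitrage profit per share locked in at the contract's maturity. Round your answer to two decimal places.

$6.40 per share

PV(dividends) I = 10.63·e^(−0.0188·2/12) + 5.22·e^(−0.0188·4/12) + 4.76·e^(−0.0188·8/12) = 20.4848
Fair forward F* = (S − I)·e^(rT) = (480.07 − 20.4848)·e^0.014100 = 459.5852 × 1.014200 = 466.1113
Market $459.71 < fair 466.1113: forward underpriced → reverse cash-and-carry (short the stock, invest proceeds at r, pay the dividends, go long the forward).
Profit at T = |F_mkt − F*| = |459.71 − 466.1113| = $6.40 per share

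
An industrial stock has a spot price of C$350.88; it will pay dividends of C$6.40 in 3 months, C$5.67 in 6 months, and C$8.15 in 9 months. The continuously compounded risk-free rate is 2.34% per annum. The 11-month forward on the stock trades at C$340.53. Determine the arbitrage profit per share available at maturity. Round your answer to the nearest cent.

C$2.45 per share

PV(dividends) I = 6.40·e^(−0.0234·3/12) + 5.67·e^(−0.0234·6/12) + 8.15·e^(−0.0234·9/12) = 19.9749
Fair forward F* = (S − I)·e^(rT) = (350.88 − 19.9749)·e^0.021450 = 330.9051 × 1.021682 = 338.0798
Market C$340.53 > fair 338.0798: forward overpriced → cash-and-carry (borrow at r, buy the stock and collect the dividends, short the forward).
Profit at T = |F_mkt − F*| = |340.53 − 338.0798| = C$2.45 per share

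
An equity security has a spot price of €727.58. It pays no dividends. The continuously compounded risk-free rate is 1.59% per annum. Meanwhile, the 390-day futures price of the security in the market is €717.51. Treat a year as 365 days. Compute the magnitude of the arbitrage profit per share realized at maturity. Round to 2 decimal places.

€22.54 per share

Fair futures: F* = S·e^(carry·T), with carry = r = 0.0159
F* = 727.58 · e^(0.0159 × 390/365) = 727.58 · e^0.016989 = 727.58 × 1.017134 = €740.0464
Market €717.51 < fair €740.0464: forward underpriced → reverse cash-and-carry (short spot, go long the forward).
At maturity, profit = |F_mkt − F*| = |717.51 − 740.0464| = €22.54 per share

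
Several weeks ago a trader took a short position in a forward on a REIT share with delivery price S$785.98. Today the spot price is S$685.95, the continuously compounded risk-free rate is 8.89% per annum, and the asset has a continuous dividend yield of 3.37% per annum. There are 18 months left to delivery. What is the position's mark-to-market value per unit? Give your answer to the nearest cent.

Current fair forward for the remaining 18 months: F = S·e^((r − q)·T), (r − q) = 0.0889 − 0.0337 = 0.0552
F = 685.95 · e^(0.0552 × 18/12) = 685.95 × 1.086325 = 745.1646
Value of long forward = (F − K)·e^(−rT) = (745.1646 − 785.98) · e^(−0.0889·18/12)
= -40.8154 × 0.875159 = -35.72
Short position value = −(long value) = S$35.72

S$35.72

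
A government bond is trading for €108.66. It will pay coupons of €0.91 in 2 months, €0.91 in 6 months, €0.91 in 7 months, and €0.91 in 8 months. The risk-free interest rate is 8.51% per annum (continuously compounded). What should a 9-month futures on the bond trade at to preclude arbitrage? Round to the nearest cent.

PV(coupons) I = 0.91·e^(−0.0851·2/12) + 0.91·e^(−0.0851·6/12) + 0.91·e^(−0.0851·7/12) + 0.91·e^(−0.0851·8/12)
I = 0.8972 + 0.8721 + 0.8659 + 0.8598 = 3.4950
F = (S − I)·e^(rT) = (108.66 − 3.4950) · e^(0.0851·9/12)
= 105.1650 · e^0.063825 = 105.1650 × 1.065906 = €112.10

€112.10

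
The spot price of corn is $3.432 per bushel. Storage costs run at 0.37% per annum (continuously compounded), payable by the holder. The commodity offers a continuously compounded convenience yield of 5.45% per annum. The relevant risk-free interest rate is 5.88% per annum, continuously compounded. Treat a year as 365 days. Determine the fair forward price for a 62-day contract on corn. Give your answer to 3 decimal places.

Net carry = r + u − y = 0.0588 + 0.0037 − 0.0545 = 0.0080
F = S·e^((r+u−y)T) = 3.432 · e^(0.0080 × 62/365) = 3.432 · e^0.001359
= 3.432 × 1.001360 = $3.437 per bushel

$3.437 per bushel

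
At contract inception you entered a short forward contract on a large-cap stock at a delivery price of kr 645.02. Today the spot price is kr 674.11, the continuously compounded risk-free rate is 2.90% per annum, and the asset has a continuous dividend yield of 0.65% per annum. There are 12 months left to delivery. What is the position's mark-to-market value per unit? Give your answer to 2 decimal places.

-kr 43.16

Current fair forward for the remaining 12 months: F = S·e^((r − q)·T), (r − q) = 0.0290 − 0.0065 = 0.0225
F = 674.11 · e^(0.0225 × 12/12) = 674.11 × 1.022755 = 689.4494
Value of long forward = (F − K)·e^(−rT) = (689.4494 − 645.02) · e^(−0.0290·12/12)
= 44.4294 × 0.971416 = 43.16
Short position value = −(long value) = -kr 43.16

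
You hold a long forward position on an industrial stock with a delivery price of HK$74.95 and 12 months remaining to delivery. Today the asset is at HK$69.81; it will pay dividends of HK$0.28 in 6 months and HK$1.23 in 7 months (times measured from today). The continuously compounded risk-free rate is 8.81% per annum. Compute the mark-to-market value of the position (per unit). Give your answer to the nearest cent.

PV(remaining dividends) I = 0.28·e^(−0.0881·6/12) + 1.23·e^(−0.0881·7/12) = 1.4363
Current forward F = (S − I)·e^(rT) = (69.81 − 1.4363)·e^(0.0881·12/12) = 68.3737 × 1.092097 = 74.6707
Value (long) = (F − K)·e^(−rT) = (74.6707 − 74.95) × 0.915669 = -0.2557
Value = -HK$0.26

-HK$0.26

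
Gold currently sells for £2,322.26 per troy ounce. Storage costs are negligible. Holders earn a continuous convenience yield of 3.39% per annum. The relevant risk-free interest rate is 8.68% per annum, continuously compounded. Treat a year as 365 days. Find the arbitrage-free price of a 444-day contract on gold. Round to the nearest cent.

Net carry = r + u − y = 0.0868 + 0.0000 − 0.0339 = 0.0529
F = S·e^((r+u−y)T) = 2322.26 · e^(0.0529 × 444/365) = 2322.26 · e^0.06434959
= 2322.26 × 1.06646516 = £2,476.61 per troy ounce

£2,476.61 per troy ounce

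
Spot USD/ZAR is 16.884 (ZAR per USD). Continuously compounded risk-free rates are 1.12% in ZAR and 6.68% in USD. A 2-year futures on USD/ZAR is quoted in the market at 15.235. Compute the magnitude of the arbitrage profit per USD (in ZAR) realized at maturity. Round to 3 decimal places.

0.128 per USD (in ZAR)

Fair futures: F* = S·e^(carry·T), with carry = (r_ZAR − r_USD) = 0.0112 − 0.0668 = -0.0556
F* = 16.884 · e^(-0.0556 × 2) = 16.884 · e^-0.111200 = 16.884 × 0.894760 = 15.1071
Market 15.235 > fair 15.1071: forward overpriced → cash-and-carry (buy spot, short the forward).
At maturity, profit = |F_mkt − F*| = |15.235 − 15.1071| = 0.128 per USD (in ZAR)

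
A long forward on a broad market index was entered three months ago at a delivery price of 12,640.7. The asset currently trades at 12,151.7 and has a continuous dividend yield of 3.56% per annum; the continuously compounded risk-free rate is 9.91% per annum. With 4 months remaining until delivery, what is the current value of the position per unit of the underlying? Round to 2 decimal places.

Current fair forward for the remaining 4 months: F = S·e^((r − q)·T), (r − q) = 0.0991 − 0.0356 = 0.0635
F = 12151.7 · e^(0.0635 × 4/12) = 12151.7 × 1.02139227 = 12411.6524
Value of long forward = (F − K)·e^(−rT) = (12411.6524 − 12640.7) · e^(−0.0991·4/12)
= -229.0476 × 0.96750631 = -221.60

-221.60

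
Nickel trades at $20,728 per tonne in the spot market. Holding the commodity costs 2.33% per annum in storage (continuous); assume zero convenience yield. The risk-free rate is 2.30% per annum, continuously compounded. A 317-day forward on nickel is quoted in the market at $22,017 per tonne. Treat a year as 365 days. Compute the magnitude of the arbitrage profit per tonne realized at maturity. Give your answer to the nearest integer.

Fair forward: F* = S·e^(carry·T), with carry = (r + u) = 0.0230 + 0.0233 = 0.0463
F* = 20728 · e^(0.0463 × 317/365) = 20728 · e^0.040211 = 20728 × 1.041030 = $21578.4698
Market $22017 > fair $21578.4698: forward overpriced → cash-and-carry (buy spot, short the forward).
At maturity, profit = |F_mkt − F*| = |22017 − 21578.4698| = $439 per tonne

$439 per tonne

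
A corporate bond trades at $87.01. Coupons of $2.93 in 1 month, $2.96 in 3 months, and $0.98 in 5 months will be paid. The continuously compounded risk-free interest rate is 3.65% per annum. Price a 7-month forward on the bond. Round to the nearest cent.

PV(coupons) I = 2.93·e^(−0.0365·1/12) + 2.96·e^(−0.0365·3/12) + 0.98·e^(−0.0365·5/12)
I = 2.9211 + 2.9331 + 0.9652 = 6.8194
F = (S − I)·e^(rT) = (87.01 − 6.8194) · e^(0.0365·7/12)
= 80.1906 · e^0.021292 = 80.1906 × 1.021520 = $81.92

$81.92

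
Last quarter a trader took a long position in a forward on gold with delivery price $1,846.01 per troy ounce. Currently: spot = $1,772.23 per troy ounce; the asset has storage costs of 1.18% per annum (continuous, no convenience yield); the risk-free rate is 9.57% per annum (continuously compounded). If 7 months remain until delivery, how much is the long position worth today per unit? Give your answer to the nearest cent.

$38.69 per troy ounce

Current fair forward for the remaining 7 months: F = S·e^((r + u)·T), (r + u) = 0.0957 + 0.0118 = 0.1075
F = 1772.23 · e^(0.1075 × 7/12) = 1772.23 × 1.06471625 = 1886.9221
Value of long forward = (F − K)·e^(−rT) = (1886.9221 − 1846.01) · e^(−0.0957·7/12)
= 40.9121 × 0.94570462 = 38.69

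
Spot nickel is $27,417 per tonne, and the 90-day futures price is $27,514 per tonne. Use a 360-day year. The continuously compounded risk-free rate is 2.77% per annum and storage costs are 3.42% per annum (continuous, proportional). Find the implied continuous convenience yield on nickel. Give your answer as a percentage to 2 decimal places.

4.78%

F = S·e^((r+u−y)T) ⇒ (r+u−y) = ln(F/S)/T
ln(27514/27417) = 0.003532; /T ⇒ 0.014128
y = r + u − ln(F/S)/T = 0.0277 + 0.0342 − 0.014128 = 0.047772
y = 4.78%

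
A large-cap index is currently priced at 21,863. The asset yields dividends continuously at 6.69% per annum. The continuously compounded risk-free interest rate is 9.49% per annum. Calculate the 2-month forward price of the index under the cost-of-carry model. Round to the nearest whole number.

21,965

F = S·e^((r − q)T) = 21863 · e^((0.0949 − 0.0669) × 2/12)
= 21863 · e^0.004667 = 21863 × 1.004678
F = 21,965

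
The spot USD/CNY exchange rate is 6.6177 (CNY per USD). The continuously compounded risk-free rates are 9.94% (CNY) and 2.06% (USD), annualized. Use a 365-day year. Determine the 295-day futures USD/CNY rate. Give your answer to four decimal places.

F = S·e^((r_CNY − r_USD)T) = 6.6177 · e^((0.0994 − 0.0206) × 295/365)
= 6.6177 · e^0.063688 = 6.6177 × 1.065760
F = 7.0529 CNY per USD

7.0529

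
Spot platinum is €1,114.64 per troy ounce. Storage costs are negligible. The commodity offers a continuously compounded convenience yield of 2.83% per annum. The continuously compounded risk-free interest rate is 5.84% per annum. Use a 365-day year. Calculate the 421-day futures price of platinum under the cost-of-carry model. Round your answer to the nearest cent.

€1,154.02 per troy ounce

Net carry = r + u − y = 0.0584 + 0.0000 − 0.0283 = 0.0301
F = S·e^((r+u−y)T) = 1114.64 · e^(0.0301 × 421/365) = 1114.64 · e^0.03471808
= 1114.64 × 1.03532779 = €1,154.02 per troy ounce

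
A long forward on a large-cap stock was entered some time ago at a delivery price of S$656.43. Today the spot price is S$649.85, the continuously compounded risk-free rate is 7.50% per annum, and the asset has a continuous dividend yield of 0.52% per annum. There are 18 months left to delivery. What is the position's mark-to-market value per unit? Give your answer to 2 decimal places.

S$58.22

Current fair forward for the remaining 18 months: F = S·e^((r − q)·T), (r − q) = 0.0750 − 0.0052 = 0.0698
F = 649.85 · e^(0.0698 × 18/12) = 649.85 × 1.110377 = 721.5785
Value of long forward = (F − K)·e^(−rT) = (721.5785 − 656.43) · e^(−0.0750·18/12)
= 65.1485 × 0.893597 = 58.22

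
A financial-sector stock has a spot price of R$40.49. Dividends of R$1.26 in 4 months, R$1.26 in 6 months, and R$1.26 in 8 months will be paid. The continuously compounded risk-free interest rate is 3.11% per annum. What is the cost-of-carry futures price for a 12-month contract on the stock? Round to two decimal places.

R$37.93

PV(dividends) I = 1.26·e^(−0.0311·4/12) + 1.26·e^(−0.0311·6/12) + 1.26·e^(−0.0311·8/12)
I = 1.2470 + 1.2406 + 1.2341 = 3.7217
F = (S − I)·e^(rT) = (40.49 − 3.7217) · e^(0.0311·12/12)
= 36.7683 · e^0.031100 = 36.7683 × 1.031589 = R$37.93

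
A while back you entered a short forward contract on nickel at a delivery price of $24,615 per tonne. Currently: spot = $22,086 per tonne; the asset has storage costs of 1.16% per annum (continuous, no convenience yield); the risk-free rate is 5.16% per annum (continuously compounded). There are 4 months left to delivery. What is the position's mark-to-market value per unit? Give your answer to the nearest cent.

Current fair forward for the remaining 4 months: F = S·e^((r + u)·T), (r + u) = 0.0516 + 0.0116 = 0.0632
F = 22086 · e^(0.0632 × 4/12) = 22086 × 1.02129014 = 22556.2140
Value of long forward = (F − K)·e^(−rT) = (22556.2140 − 24615) · e^(−0.0516·4/12)
= -2058.7860 × 0.98294708 = -2023.68
Short position value = −(long value) = $2023.68

$2023.68 per tonne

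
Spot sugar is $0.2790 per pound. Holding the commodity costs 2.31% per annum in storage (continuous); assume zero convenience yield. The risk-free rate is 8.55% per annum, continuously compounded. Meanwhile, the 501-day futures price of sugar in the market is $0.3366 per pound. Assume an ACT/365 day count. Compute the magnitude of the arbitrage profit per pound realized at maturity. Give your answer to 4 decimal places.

$0.0128 per pound

Fair futures: F* = S·e^(carry·T), with carry = (r + u) = 0.0855 + 0.0231 = 0.1086
F* = 0.2790 · e^(0.1086 × 501/365) = 0.2790 · e^0.149065 = 0.2790 × 1.160748 = $0.3238
Market $0.3366 > fair $0.3238: forward overpriced → cash-and-carry (buy spot, short the forward).
At maturity, profit = |F_mkt − F*| = |0.3366 − 0.3238| = $0.0128 per pound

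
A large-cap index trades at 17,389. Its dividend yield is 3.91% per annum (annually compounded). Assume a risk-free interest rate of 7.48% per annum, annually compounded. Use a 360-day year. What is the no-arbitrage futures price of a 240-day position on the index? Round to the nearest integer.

17,785

F = S · (1+r)^T / (1+q)^T
= 17389 × 1.049265 / 1.025900 = 17389 × 1.022775
F = 17,785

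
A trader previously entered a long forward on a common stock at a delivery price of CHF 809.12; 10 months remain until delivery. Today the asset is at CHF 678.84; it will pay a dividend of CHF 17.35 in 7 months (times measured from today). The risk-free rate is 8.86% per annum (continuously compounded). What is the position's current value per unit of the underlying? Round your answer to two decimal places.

-CHF 89.17

PV(remaining dividends) I = 17.35·e^(−0.0886·7/12) = 16.4761
Current forward F = (S − I)·e^(rT) = (678.84 − 16.4761)·e^(0.0886·10/12) = 662.3639 × 1.076627 = 713.1189
Value (long) = (F − K)·e^(−rT) = (713.1189 − 809.12) × 0.928826 = -89.1683
Value = -CHF 89.17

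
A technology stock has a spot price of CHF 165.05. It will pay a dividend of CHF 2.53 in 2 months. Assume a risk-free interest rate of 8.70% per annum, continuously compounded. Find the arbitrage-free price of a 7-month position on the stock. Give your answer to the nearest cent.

PV(dividends) I = 2.53·e^(−0.0870·2/12)
I = 2.4936
F = (S − I)·e^(rT) = (165.05 − 2.4936) · e^(0.0870·7/12)
= 162.5564 · e^0.050750 = 162.5564 × 1.052060 = CHF 171.02

CHF 171.02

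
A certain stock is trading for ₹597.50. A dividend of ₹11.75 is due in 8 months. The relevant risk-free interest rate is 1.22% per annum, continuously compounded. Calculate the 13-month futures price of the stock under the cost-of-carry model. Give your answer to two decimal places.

₹593.64

PV(dividends) I = 11.75·e^(−0.0122·8/12)
I = 11.6548
F = (S − I)·e^(rT) = (597.50 − 11.6548) · e^(0.0122·13/12)
= 585.8452 · e^0.013217 = 585.8452 × 1.013305 = ₹593.64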